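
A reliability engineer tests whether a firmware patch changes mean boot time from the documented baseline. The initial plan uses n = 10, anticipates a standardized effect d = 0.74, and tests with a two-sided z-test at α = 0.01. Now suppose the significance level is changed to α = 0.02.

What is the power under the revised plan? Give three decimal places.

δ = d·√n = 0.74 × √10 = 2.3401 (unchanged). New critical value: z_{0.01} = 2.326.
Revised power = Φ(δ − 2.326) + Φ(−δ − 2.326) = Φ(0.014) + Φ(-4.666) = 0.5055 + 0.0000 = 0.5055.

Power ≈ 0.505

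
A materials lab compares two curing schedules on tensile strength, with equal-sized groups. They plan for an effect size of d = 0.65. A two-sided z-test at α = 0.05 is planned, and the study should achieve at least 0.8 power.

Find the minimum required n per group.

For power 0.8 need Φ(δ − z_{0.025}) = 0.8, so δ = z_{0.025} + z_{0.20} = 1.960 + 0.842 = 2.802.
(Ignoring the negligible lower-tail rejection probability gives the usual closed-form inversion.)
δ = d·√(n/2) ⇒ n = 2(δ/d)² = 2 × (2.802 / 0.65)² = 37.15.
Rounding up, n = 38 per group.

n = 38 per group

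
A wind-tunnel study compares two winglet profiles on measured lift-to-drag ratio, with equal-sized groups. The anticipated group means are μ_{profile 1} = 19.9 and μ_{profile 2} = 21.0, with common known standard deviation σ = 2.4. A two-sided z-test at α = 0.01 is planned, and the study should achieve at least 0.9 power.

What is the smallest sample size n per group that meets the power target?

n = 142 per group

Standardized effect: d = |μ_{profile 1} − μ_{profile 2}| / σ = |19.9 − 21.0| / 2.4 = 0.4583
Set Φ(δ − 2.576) = 0.9; then δ − 2.576 = Φ⁻¹(0.9) = 1.282, giving δ = 3.857.
(For δ > 0 the lower-tail rejection region contributes negligibly to power, so the one-term inversion is standard.)
δ = d·√(n/2) ⇒ n = 2(δ/d)² = 2 × (3.857 / 0.4583)² = 141.66.
Round up to the next whole unit.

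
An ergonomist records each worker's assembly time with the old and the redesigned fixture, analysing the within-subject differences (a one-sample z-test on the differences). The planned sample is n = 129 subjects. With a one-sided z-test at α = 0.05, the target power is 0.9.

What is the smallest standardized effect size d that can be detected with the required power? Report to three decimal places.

d ≈ 0.258

Need Φ(δ − 1.645) = 0.9, so δ = 1.645 + 1.282 = 2.926.
δ = d·√n ⇒ d = δ/√n = 2.926/√129 = 0.2577.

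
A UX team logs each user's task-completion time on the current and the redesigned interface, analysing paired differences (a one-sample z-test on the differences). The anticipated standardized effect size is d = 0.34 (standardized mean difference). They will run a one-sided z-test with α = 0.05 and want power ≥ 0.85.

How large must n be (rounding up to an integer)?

For power 0.85 need Φ(δ − z_{0.05}) = 0.85, so δ = z_{0.05} + z_{0.15} = 1.645 + 1.036 = 2.681.
δ = d·√n ⇒ n = (δ/d)² = (2.681 / 0.34)² = 62.19.
Round up to the next whole unit.

n = 63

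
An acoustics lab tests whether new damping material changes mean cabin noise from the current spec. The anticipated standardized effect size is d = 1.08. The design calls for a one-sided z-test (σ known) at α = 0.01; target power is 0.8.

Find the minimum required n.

n = 9

For power 0.8 need Φ(δ − z_{0.01}) = 0.8, so δ = z_{0.01} + z_{0.20} = 2.326 + 0.842 = 3.168.
δ = d·√n ⇒ n = (δ/d)² = (3.168 / 1.08)² = 8.60.
Rounding up, n = 9.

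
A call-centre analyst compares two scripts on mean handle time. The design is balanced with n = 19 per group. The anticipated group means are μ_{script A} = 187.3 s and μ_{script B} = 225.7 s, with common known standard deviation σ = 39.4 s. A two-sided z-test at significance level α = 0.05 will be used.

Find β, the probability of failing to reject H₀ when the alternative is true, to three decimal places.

β ≈ 0.148

Standardized effect: d = |μ_{script A} − μ_{script B}| / σ = |187.3 − 225.7| / 39.4 = 0.9746
Noncentrality parameter: δ = d·√(n/2) = 0.9746 × √(19/2) = 3.0040
Two-sided α = 0.05 → critical value z_{0.025} = 1.960.
Power = Φ(δ − 1.960) + Φ(−δ − 1.960) = Φ(1.044) + Φ(-4.964) = 0.8518 + 0.0000 = 0.8518.
Type II error: β = 1 − power = 1 − 0.8518 = 0.1482.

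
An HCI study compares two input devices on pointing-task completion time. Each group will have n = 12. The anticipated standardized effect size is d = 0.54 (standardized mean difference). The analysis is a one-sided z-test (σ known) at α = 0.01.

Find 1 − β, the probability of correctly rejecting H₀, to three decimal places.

Power ≈ 0.158

Noncentrality parameter: δ = d·√(n/2) = 0.54 × √(12/2) = 1.3227
One-sided α = 0.01 → critical value z_{0.01} = 2.326.
Power = Φ(δ − 2.326) = Φ(-1.004) = 0.1578.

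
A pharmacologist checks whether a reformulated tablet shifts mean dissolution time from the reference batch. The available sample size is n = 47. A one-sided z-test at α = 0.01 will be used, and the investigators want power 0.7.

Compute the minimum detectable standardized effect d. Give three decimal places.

Need Φ(δ − 2.326) = 0.7, so δ = 2.326 + 0.524 = 2.851.
δ = d·√n ⇒ d = δ/√n = 2.851/√47 = 0.4158.

d ≈ 0.416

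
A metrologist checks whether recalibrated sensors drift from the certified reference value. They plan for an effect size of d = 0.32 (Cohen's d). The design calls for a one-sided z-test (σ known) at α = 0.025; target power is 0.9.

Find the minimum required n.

n = 103

Set Φ(δ − 1.960) = 0.9; then δ − 1.960 = Φ⁻¹(0.9) = 1.282, giving δ = 3.242.
δ = d·√n ⇒ n = (δ/d)² = (3.242 / 0.32)² = 102.61.
Round up to the next whole unit.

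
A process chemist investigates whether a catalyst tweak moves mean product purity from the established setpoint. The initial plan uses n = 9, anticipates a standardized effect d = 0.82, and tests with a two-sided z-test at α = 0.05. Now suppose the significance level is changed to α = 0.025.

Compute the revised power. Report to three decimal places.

δ = d·√n = 0.82 × √9 = 2.4600 (unchanged). New critical value: z_{0.0125} = 2.241.
Revised power = Φ(δ − 2.241) + Φ(−δ − 2.241) = Φ(0.219) + Φ(-4.701) = 0.5865 + 0.0000 = 0.5865.

Power ≈ 0.587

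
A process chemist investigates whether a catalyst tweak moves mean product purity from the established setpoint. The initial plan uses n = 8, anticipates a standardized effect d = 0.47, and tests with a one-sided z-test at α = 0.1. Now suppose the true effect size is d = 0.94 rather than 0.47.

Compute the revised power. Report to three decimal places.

With d = 0.94: δ = d·√n = 0.94 × √8 = 2.6587. Critical value z_{0.1} = 1.282.
Revised power = Φ(δ − 1.282) = Φ(1.377) = 0.9158.

Power ≈ 0.916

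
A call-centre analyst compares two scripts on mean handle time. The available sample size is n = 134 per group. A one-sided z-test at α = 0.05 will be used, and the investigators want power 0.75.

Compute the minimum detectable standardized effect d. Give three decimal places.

Required noncentrality: δ = z_{0.05} + z_{0.25} = 1.645 + 0.674 = 2.319.
δ = d·√(n/2) ⇒ d = δ/√(n/2) = 2.319/√(134/2) = 0.2834.

d ≈ 0.283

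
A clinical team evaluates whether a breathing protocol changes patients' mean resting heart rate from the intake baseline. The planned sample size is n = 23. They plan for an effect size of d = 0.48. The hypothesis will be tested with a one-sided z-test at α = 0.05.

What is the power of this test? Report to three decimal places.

Power ≈ 0.744

Noncentrality parameter: δ = d·√n = 0.48 × √23 = 2.3020
One-sided α = 0.05 → critical value z_{0.05} = 1.645.
Power = Φ(δ − 1.645) = Φ(0.657) = 0.7445.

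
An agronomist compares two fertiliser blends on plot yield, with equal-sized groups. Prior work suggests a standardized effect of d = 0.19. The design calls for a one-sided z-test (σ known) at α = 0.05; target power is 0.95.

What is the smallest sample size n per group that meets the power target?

n = 600 per group

Set Φ(δ − 1.645) = 0.95; then δ − 1.645 = Φ⁻¹(0.95) = 1.645, giving δ = 3.290.
δ = d·√(n/2) ⇒ n = 2(δ/d)² = 2 × (3.290 / 0.19)² = 599.57.
Rounding up, n = 600 per group.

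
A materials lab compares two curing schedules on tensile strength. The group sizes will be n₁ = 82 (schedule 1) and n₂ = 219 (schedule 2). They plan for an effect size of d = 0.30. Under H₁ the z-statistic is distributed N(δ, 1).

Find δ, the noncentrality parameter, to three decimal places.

δ = d / √(1/n₁ + 1/n₂) = 0.30 / √(1/82 + 1/219) = 2.3172

δ ≈ 2.317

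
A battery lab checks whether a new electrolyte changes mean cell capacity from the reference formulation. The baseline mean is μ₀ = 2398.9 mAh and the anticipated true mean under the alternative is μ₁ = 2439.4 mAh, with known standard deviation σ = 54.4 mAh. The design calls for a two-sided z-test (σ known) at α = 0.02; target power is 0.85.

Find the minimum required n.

Standardized effect: d = |μ₁ − μ₀| / σ = |2439.4 − 2398.9| / 54.4 = 0.7445
Set Φ(δ − 2.326) = 0.85; then δ − 2.326 = Φ⁻¹(0.85) = 1.036, giving δ = 3.363.
(The Φ(−δ − z_{α/2}) term is vanishingly small for δ > 0 and is dropped in the standard sample-size formula.)
δ = d·√n ⇒ n = (δ/d)² = (3.363 / 0.7445)² = 20.40.
Round up to the next whole unit.

n = 21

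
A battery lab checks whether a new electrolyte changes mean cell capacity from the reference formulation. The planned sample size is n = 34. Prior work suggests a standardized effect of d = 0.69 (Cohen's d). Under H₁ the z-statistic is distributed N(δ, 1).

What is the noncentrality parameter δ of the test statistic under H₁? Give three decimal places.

The noncentrality parameter scales effect size by the design's sample-size factor: δ = d·√n = 0.69 × √34 = 4.0234

δ ≈ 4.023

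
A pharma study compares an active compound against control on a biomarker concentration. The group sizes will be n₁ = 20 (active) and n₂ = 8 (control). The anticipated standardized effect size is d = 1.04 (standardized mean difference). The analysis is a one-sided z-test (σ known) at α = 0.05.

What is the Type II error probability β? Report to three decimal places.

Noncentrality parameter: δ = d / √(1/n₁ + 1/n₂) = 1.04 / √(1/20 + 1/8) = 2.4861
Critical value for a one-sided test at α = 0.05: z_α = 1.645.
Power = P(Z > 1.645 − δ) = Φ(0.841) = 0.7999.
Type II error: β = 1 − power = 1 − 0.7999 = 0.2001.

β ≈ 0.200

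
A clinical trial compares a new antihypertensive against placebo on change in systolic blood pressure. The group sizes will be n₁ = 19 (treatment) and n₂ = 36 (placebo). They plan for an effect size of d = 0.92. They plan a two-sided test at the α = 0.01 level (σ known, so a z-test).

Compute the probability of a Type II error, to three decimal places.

Noncentrality parameter: λ = d / √(1/n₁ + 1/n₂) = 0.92 / √(1/19 + 1/36) = 3.2444
Two-sided α = 0.01 → critical value z_{0.005} = 2.576.
Power = Φ(λ − 2.576) + Φ(−λ − 2.576) = Φ(0.669) + Φ(-5.820) = 0.7481 + 0.0000 = 0.7481.
Type II error: β = 1 − power = 1 − 0.7481 = 0.2519.

β ≈ 0.252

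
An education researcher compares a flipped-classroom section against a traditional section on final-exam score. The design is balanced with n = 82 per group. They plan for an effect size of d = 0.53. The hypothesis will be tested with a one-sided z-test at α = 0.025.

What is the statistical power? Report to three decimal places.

Power ≈ 0.924

Noncentrality parameter: δ = d·√(n/2) = 0.53 × √(82/2) = 3.3937
One-sided α = 0.025 → critical value z_{0.025} = 1.960.
Power = Φ(δ − 1.960) = Φ(1.434) = 0.9242.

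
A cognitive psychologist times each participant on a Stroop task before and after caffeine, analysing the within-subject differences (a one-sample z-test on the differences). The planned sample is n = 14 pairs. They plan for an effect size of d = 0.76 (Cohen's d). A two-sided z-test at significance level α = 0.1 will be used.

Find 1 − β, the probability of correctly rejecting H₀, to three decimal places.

Power ≈ 0.885

Noncentrality parameter: δ = d·√n = 0.76 × √14 = 2.8437
Two-sided α = 0.1 → critical value z_{0.05} = 1.645.
Power = Φ(δ − 1.645) + Φ(−δ − 1.645) = Φ(1.199) + Φ(-4.489) = 0.8847 + 0.0000 = 0.8847.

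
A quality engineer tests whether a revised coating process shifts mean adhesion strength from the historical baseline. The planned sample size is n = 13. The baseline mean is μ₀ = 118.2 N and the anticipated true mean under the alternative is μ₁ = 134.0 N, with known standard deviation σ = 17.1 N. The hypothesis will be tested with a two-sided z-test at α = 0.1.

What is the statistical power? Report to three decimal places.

Power ≈ 0.954

Standardized effect: d = |μ₁ − μ₀| / σ = |134.0 − 118.2| / 17.1 = 0.9240
Noncentrality parameter: δ = d·√n = 0.9240 × √13 = 3.3314
Two-sided α = 0.1 → critical value z_{0.05} = 1.645.
Power = Φ(δ − 1.645) + Φ(−δ − 1.645) = Φ(1.687) + Φ(-4.976) = 0.9542 + 0.0000 = 0.9542.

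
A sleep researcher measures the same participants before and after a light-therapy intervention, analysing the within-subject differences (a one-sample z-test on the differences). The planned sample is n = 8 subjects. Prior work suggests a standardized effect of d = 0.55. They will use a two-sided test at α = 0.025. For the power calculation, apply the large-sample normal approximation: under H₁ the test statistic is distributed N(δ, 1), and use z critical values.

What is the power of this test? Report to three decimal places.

Noncentrality parameter: δ = d·√n = 0.55 × √8 = 1.5556
Two-sided α = 0.025 → critical value z_{0.0125} = 2.241.
Power = Φ(δ − 2.241) + Φ(−δ − 2.241) = Φ(-0.686) + Φ(-3.797) = 0.2464 + 0.0001 = 0.2465.

Power ≈ 0.247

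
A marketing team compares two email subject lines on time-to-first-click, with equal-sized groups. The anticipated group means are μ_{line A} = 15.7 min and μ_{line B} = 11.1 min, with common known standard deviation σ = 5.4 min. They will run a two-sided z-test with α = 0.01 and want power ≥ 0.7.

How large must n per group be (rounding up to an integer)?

n = 27 per group

Standardized effect: d = |μ_{line A} − μ_{line B}| / σ = |15.7 − 11.1| / 5.4 = 0.8519
Set Φ(δ − 2.576) = 0.7; then δ − 2.576 = Φ⁻¹(0.7) = 0.524, giving δ = 3.100.
(For δ > 0 the lower-tail rejection region contributes negligibly to power, so the one-term inversion is standard.)
δ = d·√(n/2) ⇒ n = 2(δ/d)² = 2 × (3.100 / 0.8519)² = 26.49.
Rounding up, n = 27 per group.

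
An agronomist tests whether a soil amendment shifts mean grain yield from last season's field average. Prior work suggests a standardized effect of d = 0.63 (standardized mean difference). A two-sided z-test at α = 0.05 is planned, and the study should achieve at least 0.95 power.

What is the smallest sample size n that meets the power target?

For power 0.95 need Φ(δ − z_{0.025}) = 0.95, so δ = z_{0.025} + z_{0.05} = 1.960 + 1.645 = 3.605.
(Ignoring the negligible lower-tail rejection probability gives the usual closed-form inversion.)
δ = d·√n ⇒ n = (δ/d)² = (3.605 / 0.63)² = 32.74.
Rounding up, n = 33.

n = 33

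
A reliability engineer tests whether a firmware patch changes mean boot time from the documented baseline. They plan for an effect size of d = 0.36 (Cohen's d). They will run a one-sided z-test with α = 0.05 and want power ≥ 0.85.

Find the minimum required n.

For power 0.85 need Φ(δ − z_{0.05}) = 0.85, so δ = z_{0.05} + z_{0.15} = 1.645 + 1.036 = 2.681.
δ = d·√n ⇒ n = (δ/d)² = (2.681 / 0.36)² = 55.47.
Rounding up, n = 56.

n = 56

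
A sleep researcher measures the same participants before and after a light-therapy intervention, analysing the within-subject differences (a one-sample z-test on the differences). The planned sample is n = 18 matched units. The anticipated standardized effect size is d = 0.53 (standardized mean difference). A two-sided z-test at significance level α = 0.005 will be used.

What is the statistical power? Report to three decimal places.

Power ≈ 0.288

Noncentrality parameter: δ = d·√n = 0.53 × √18 = 2.2486
Two-sided α = 0.005 → critical value z_{0.0025} = 2.807.
Power = Φ(δ − 2.807) + Φ(−δ − 2.807) = Φ(-0.558) + Φ(-5.056) = 0.2883 + 0.0000 = 0.2883.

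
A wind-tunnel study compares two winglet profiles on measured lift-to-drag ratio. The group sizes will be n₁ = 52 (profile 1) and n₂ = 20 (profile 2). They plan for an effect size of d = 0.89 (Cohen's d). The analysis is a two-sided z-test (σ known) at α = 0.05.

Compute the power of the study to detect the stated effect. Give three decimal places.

Noncentrality parameter: δ = d / √(1/n₁ + 1/n₂) = 0.89 / √(1/52 + 1/20) = 3.3825
Critical value for a two-sided test at α = 0.05: z_{α/2} = 1.960.
Power = Φ(δ − 1.960) + Φ(−δ − 1.960) = Φ(1.423) + Φ(-5.342) = 0.9226 + 0.0000 = 0.9226.

Power ≈ 0.923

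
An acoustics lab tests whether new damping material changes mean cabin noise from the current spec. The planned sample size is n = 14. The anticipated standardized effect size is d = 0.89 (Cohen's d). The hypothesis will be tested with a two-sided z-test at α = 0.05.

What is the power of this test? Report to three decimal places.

Power ≈ 0.915

Noncentrality parameter: δ = d·√n = 0.89 × √14 = 3.3301
Critical value for a two-sided test at α = 0.05: z_{α/2} = 1.960.
Power = Φ(δ − 1.960) + Φ(−δ − 1.960) = Φ(1.370) + Φ(-5.290) = 0.9147 + 0.0000 = 0.9147.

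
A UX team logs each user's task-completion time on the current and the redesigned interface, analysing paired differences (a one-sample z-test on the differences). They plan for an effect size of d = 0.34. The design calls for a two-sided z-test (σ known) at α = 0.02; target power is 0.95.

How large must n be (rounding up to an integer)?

n = 137

Set Φ(δ − 2.326) = 0.95; then δ − 2.326 = Φ⁻¹(0.95) = 1.645, giving δ = 3.971.
(For δ > 0 the lower-tail rejection region contributes negligibly to power, so the one-term inversion is standard.)
δ = d·√n ⇒ n = (δ/d)² = (3.971 / 0.34)² = 136.42.
Round up to the next whole unit.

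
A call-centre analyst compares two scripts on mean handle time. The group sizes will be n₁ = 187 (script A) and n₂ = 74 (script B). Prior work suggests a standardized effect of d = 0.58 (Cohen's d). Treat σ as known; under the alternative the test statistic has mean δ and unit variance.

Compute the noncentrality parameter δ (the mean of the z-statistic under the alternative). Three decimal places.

δ ≈ 4.223

δ = d / √(1/n₁ + 1/n₂) = 0.58 / √(1/187 + 1/74) = 4.2232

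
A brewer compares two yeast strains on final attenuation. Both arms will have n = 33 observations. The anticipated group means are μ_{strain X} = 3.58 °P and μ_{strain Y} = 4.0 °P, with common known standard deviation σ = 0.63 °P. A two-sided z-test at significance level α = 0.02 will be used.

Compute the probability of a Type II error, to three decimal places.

β ≈ 0.351

Standardized effect: d = |μ_{strain X} − μ_{strain Y}| / σ = |3.58 − 4.0| / 0.63 = 0.6667
Noncentrality parameter: δ = d·√(n/2) = 0.6667 × √(33/2) = 2.7080
Critical value for a two-sided test at α = 0.02: z_{α/2} = 2.326.
Power = Φ(δ − 2.326) + Φ(−δ − 2.326) = Φ(0.382) + Φ(-5.034) = 0.6486 + 0.0000 = 0.6486.
Type II error: β = 1 − power = 1 − 0.6486 = 0.3514.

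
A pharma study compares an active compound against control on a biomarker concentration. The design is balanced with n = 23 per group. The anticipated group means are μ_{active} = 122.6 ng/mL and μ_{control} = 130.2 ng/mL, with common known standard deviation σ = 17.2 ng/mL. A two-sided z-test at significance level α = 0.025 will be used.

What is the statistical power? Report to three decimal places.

Standardized effect: d = |μ_{active} − μ_{control}| / σ = |122.6 − 130.2| / 17.2 = 0.4419
Noncentrality parameter: δ = d·√(n/2) = 0.4419 × √(23/2) = 1.4984
Critical value for a two-sided test at α = 0.025: z_{α/2} = 2.241.
Power = Φ(δ − 2.241) + Φ(−δ − 2.241) = Φ(-0.743) + Φ(-3.740) = 0.2287 + 0.0001 = 0.2288.

Power ≈ 0.229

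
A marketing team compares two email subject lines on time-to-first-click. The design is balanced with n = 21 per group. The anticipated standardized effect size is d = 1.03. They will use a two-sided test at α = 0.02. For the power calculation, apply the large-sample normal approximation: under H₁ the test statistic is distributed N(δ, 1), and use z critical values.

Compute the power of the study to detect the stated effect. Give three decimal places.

Noncentrality parameter: δ = d·√(n/2) = 1.03 × √(21/2) = 3.3376
Critical value for a two-sided test at α = 0.02: z_{α/2} = 2.326.
Power = Φ(δ − 2.326) + Φ(−δ − 2.326) = Φ(1.011) + Φ(-5.664) = 0.8440 + 0.0000 = 0.8440.

Power ≈ 0.844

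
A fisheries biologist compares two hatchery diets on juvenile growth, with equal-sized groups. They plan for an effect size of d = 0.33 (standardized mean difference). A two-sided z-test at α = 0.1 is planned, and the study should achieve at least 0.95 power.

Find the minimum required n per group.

For power 0.95 need Φ(δ − z_{0.05}) = 0.95, so δ = z_{0.05} + z_{0.05} = 1.645 + 1.645 = 3.290.
(The Φ(−δ − z_{α/2}) term is vanishingly small for δ > 0 and is dropped in the standard sample-size formula.)
δ = d·√(n/2) ⇒ n = 2(δ/d)² = 2 × (3.290 / 0.33)² = 198.75.
Round up to the next whole unit.

n = 199 per group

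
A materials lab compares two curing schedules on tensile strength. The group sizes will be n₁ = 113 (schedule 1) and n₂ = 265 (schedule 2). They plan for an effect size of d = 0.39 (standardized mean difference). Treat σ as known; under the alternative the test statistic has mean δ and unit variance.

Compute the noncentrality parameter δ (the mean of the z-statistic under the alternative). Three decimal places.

δ = d / √(1/n₁ + 1/n₂) = 0.39 / √(1/113 + 1/265) = 3.4712

δ ≈ 3.471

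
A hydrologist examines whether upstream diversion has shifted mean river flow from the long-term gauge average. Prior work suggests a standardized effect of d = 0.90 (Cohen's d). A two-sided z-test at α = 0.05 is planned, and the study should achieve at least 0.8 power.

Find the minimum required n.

Set Φ(δ − 1.960) = 0.8; then δ − 1.960 = Φ⁻¹(0.8) = 0.842, giving δ = 2.802.
(For δ > 0 the lower-tail rejection region contributes negligibly to power, so the one-term inversion is standard.)
δ = d·√n ⇒ n = (δ/d)² = (2.802 / 0.90)² = 9.69.
Rounding up, n = 10.

n = 10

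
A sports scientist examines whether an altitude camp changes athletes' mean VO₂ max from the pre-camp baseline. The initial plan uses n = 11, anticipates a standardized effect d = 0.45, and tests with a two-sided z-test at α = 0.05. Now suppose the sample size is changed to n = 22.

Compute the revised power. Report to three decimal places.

Power ≈ 0.560

With n = 22: δ = d·√n = 0.45 × √22 = 2.1107. Critical value z_{0.025} = 1.960.
Revised power = Φ(δ − 1.960) + Φ(−δ − 1.960) = Φ(0.151) + Φ(-4.071) = 0.5599 + 0.0000 = 0.5599.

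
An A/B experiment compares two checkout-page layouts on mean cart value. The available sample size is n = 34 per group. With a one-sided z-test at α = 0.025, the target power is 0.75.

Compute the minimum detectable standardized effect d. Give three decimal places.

Required noncentrality: δ = z_{0.025} + z_{0.25} = 1.960 + 0.674 = 2.634.
δ = d·√(n/2) ⇒ d = δ/√(n/2) = 2.634/√(34/2) = 0.6389.

d ≈ 0.639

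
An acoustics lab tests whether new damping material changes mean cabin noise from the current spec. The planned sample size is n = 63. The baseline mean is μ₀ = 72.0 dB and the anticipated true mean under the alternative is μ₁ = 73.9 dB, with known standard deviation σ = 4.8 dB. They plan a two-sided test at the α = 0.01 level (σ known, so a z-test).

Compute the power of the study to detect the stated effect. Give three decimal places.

Standardized effect: d = |μ₁ − μ₀| / σ = |73.9 − 72.0| / 4.8 = 0.3958
Noncentrality parameter: δ = d·√n = 0.3958 × √63 = 3.1418
Two-sided α = 0.01 → critical value z_{0.005} = 2.576.
Power = Φ(δ − 2.576) + Φ(−δ − 2.576) = Φ(0.566) + Φ(-5.718) = 0.7143 + 0.0000 = 0.7143.

Power ≈ 0.714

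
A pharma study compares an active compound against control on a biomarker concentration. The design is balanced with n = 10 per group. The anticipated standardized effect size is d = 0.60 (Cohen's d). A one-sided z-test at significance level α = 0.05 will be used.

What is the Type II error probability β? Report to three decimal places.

Noncentrality parameter: δ = d·√(n/2) = 0.60 × √(10/2) = 1.3416
Critical value for a one-sided test at α = 0.05: z_α = 1.645.
Power = Φ(δ − 1.645) = Φ(-0.303) = 0.3809.
Type II error: β = 1 − power = 1 − 0.3809 = 0.6191.

β ≈ 0.619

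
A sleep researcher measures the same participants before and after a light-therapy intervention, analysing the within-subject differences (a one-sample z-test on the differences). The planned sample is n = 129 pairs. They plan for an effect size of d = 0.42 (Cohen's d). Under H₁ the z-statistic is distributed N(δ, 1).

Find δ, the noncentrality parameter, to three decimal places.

δ = d·√n = 0.42 × √129 = 4.7703

δ ≈ 4.770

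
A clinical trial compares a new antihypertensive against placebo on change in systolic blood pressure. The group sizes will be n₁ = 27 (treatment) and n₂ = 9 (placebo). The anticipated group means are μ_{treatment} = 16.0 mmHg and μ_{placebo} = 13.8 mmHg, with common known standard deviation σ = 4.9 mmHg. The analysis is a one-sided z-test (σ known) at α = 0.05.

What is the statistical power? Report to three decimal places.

Standardized effect: d = |μ_{treatment} − μ_{placebo}| / σ = |16.0 − 13.8| / 4.9 = 0.4490
Noncentrality parameter: δ = d / √(1/n₁ + 1/n₂) = 0.4490 / √(1/27 + 1/9) = 1.1665
One-sided α = 0.05 → critical value z_{0.05} = 1.645.
Power = P(Z > 1.645 − δ) = Φ(-0.478) = 0.3162.

Power ≈ 0.316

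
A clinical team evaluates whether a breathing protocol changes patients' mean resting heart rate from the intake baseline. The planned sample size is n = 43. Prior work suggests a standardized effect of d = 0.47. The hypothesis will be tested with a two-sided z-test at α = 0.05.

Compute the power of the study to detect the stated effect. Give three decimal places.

Noncentrality parameter: λ = d·√n = 0.47 × √43 = 3.0820
Two-sided α = 0.05 → critical value z_{0.025} = 1.960.
Power = Φ(λ − 1.960) + Φ(−λ − 1.960) = Φ(1.122) + Φ(-5.042) = 0.8691 + 0.0000 = 0.8691.

Power ≈ 0.869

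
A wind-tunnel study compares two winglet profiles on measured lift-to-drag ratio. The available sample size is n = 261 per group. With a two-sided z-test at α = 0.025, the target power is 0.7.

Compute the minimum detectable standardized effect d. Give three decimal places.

Need Φ(δ − 2.241) = 0.7, so δ = 2.241 + 0.524 = 2.766.
(Lower-tail contribution to power is negligible for δ > 0.)
δ = d·√(n/2) ⇒ d = δ/√(n/2) = 2.766/√(261/2) = 0.2421.

d ≈ 0.242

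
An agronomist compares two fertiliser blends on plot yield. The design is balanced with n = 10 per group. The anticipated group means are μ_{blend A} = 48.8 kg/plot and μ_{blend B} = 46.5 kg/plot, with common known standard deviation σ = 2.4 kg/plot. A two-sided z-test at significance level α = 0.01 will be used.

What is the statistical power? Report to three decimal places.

Standardized effect: d = |μ_{blend A} − μ_{blend B}| / σ = |48.8 − 46.5| / 2.4 = 0.9583
Noncentrality parameter: δ = d·√(n/2) = 0.9583 × √(10/2) = 2.1429
Two-sided α = 0.01 → critical value z_{0.005} = 2.576.
Power = Φ(δ − 2.576) + Φ(−δ − 2.576) = Φ(-0.433) + Φ(-4.719) = 0.3325 + 0.0000 = 0.3325.

Power ≈ 0.333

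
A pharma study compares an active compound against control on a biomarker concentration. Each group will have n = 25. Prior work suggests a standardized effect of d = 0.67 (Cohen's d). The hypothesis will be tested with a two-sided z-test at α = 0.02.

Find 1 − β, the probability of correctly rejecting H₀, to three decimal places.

Noncentrality parameter: δ = d·√(n/2) = 0.67 × √(25/2) = 2.3688
Critical value for a two-sided test at α = 0.02: z_{α/2} = 2.326.
Power = Φ(δ − 2.326) + Φ(−δ − 2.326) = Φ(0.042) + Φ(-4.695) = 0.5169 + 0.0000 = 0.5169.

Power ≈ 0.517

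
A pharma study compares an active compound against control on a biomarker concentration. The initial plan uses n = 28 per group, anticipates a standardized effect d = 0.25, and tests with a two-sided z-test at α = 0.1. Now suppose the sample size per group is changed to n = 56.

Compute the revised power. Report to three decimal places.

Power ≈ 0.375

With n = 56 per group: δ = d·√(n/2) = 0.25 × √(56/2) = 1.3229. Critical value z_{0.05} = 1.645.
Revised power = Φ(δ − 1.645) + Φ(−δ − 1.645) = Φ(-0.322) + Φ(-2.968) = 0.3737 + 0.0015 = 0.3752.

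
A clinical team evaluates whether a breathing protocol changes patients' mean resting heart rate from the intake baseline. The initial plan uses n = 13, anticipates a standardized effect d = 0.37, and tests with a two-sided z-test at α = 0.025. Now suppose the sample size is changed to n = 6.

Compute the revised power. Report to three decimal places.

Power ≈ 0.092

With n = 6: δ = d·√n = 0.37 × √6 = 0.9063. Critical value z_{0.0125} = 2.241.
Revised power = Φ(δ − 2.241) + Φ(−δ − 2.241) = Φ(-1.335) + Φ(-3.148) = 0.0909 + 0.0008 = 0.0917.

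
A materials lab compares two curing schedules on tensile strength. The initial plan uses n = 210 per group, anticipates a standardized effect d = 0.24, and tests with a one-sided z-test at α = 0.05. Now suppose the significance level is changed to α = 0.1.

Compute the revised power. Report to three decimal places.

Power ≈ 0.881

δ = d·√(n/2) = 0.24 × √(210/2) = 2.4593 (unchanged). New critical value: z_{0.1} = 1.282.
Revised power = Φ(δ − 1.282) = Φ(1.178) = 0.8805.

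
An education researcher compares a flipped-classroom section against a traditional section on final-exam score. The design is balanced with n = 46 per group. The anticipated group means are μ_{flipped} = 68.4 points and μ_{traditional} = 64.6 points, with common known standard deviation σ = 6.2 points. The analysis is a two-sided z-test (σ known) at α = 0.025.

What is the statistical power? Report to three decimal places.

Standardized effect: d = |μ_{flipped} − μ_{traditional}| / σ = |68.4 − 64.6| / 6.2 = 0.6129
Noncentrality parameter: δ = d·√(n/2) = 0.6129 × √(46/2) = 2.9394
Two-sided α = 0.025 → critical value z_{0.0125} = 2.241.
Power = Φ(δ − 2.241) + Φ(−δ − 2.241) = Φ(0.698) + Φ(-5.181) = 0.7574 + 0.0000 = 0.7574.

Power ≈ 0.757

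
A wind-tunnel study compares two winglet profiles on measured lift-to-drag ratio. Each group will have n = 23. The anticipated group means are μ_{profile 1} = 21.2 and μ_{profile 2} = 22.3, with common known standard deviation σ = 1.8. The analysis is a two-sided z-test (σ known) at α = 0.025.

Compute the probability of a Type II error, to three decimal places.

Standardized effect: d = |μ_{profile 1} − μ_{profile 2}| / σ = |21.2 − 22.3| / 1.8 = 0.6111
Noncentrality parameter: δ = d·√(n/2) = 0.6111 × √(23/2) = 2.0724
Critical value for a two-sided test at α = 0.025: z_{α/2} = 2.241.
Power = Φ(δ − 2.241) + Φ(−δ − 2.241) = Φ(-0.169) + Φ(-4.314) = 0.4329 + 0.0000 = 0.4329.
Type II error: β = 1 − power = 1 − 0.4329 = 0.5671.

β ≈ 0.567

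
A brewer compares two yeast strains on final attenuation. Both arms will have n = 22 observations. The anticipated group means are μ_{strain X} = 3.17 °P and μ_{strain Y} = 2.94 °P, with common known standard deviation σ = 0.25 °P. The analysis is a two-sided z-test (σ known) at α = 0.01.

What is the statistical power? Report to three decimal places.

Power ≈ 0.683

Standardized effect: d = |μ_{strain X} − μ_{strain Y}| / σ = |3.17 − 2.94| / 0.25 = 0.9200
Noncentrality parameter: λ = d·√(n/2) = 0.9200 × √(22/2) = 3.0513
Two-sided α = 0.01 → critical value z_{0.005} = 2.576.
Power = Φ(λ − 2.576) + Φ(−λ − 2.576) = Φ(0.475) + Φ(-5.627) = 0.6828 + 0.0000 = 0.6828.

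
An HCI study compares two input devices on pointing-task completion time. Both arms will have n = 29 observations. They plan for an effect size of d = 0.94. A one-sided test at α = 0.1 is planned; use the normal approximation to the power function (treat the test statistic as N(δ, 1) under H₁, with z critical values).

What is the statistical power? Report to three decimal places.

Noncentrality parameter: δ = d·√(n/2) = 0.94 × √(29/2) = 3.5794
One-sided α = 0.1 → critical value z_{0.1} = 1.282.
Power = P(Z > 1.282 − δ) = Φ(2.298) = 0.9892.

Power ≈ 0.989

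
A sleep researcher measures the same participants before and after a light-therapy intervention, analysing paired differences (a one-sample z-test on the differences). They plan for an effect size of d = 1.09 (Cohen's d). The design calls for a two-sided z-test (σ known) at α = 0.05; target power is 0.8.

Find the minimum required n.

For power 0.8 need Φ(δ − z_{0.025}) = 0.8, so δ = z_{0.025} + z_{0.20} = 1.960 + 0.842 = 2.802.
(The Φ(−δ − z_{α/2}) term is vanishingly small for δ > 0 and is dropped in the standard sample-size formula.)
δ = d·√n ⇒ n = (δ/d)² = (2.802 / 1.09)² = 6.61.
Rounding up, n = 7.

n = 7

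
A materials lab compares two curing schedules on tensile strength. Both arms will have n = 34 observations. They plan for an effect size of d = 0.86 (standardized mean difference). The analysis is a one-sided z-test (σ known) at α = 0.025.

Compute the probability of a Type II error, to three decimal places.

Noncentrality parameter: δ = d·√(n/2) = 0.86 × √(34/2) = 3.5459
One-sided α = 0.025 → critical value z_{0.025} = 1.960.
Power = Φ(δ − 1.960) = Φ(1.586) = 0.9436.
Type II error: β = 1 − power = 1 − 0.9436 = 0.0564.

β ≈ 0.056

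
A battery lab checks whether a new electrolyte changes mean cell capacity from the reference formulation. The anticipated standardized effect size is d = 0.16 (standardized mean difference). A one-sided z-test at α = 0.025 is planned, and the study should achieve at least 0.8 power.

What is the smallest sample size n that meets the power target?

Set Φ(δ − 1.960) = 0.8; then δ − 1.960 = Φ⁻¹(0.8) = 0.842, giving δ = 2.802.
δ = d·√n ⇒ n = (δ/d)² = (2.802 / 0.16)² = 306.60.
Round up to the next whole unit.

n = 307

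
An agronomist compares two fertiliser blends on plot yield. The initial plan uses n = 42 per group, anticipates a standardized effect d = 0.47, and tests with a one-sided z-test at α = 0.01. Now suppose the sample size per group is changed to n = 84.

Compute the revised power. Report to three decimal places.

Power ≈ 0.764

With n = 84 per group: δ = d·√(n/2) = 0.47 × √(84/2) = 3.0459. Critical value z_{0.01} = 2.326.
Revised power = Φ(δ − 2.326) = Φ(0.720) = 0.7641.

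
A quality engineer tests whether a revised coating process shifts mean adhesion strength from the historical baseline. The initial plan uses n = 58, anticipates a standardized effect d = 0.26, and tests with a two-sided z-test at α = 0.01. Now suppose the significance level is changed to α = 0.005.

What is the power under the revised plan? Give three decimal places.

δ = d·√n = 0.26 × √58 = 1.9801 (unchanged). New critical value: z_{0.0025} = 2.807.
Revised power = Φ(δ − 2.807) + Φ(−δ − 2.807) = Φ(-0.827) + Φ(-4.787) = 0.2041 + 0.0000 = 0.2041.

Power ≈ 0.204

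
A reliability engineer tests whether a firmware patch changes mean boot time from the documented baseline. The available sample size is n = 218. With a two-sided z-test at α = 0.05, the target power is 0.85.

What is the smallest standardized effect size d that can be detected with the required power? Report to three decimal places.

Need Φ(δ − 1.960) = 0.85, so δ = 1.960 + 1.036 = 2.996.
(Lower-tail contribution to power is negligible for δ > 0.)
δ = d·√n ⇒ d = δ/√n = 2.996/√218 = 0.2029.

d ≈ 0.203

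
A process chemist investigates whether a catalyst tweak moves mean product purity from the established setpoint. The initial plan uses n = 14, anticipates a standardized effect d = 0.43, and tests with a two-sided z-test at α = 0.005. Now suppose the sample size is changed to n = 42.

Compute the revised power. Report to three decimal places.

With n = 42: δ = d·√n = 0.43 × √42 = 2.7867. Critical value z_{0.0025} = 2.807.
Revised power = Φ(δ − 2.807) + Φ(−δ − 2.807) = Φ(-0.020) + Φ(-5.594) = 0.4919 + 0.0000 = 0.4919.

Power ≈ 0.492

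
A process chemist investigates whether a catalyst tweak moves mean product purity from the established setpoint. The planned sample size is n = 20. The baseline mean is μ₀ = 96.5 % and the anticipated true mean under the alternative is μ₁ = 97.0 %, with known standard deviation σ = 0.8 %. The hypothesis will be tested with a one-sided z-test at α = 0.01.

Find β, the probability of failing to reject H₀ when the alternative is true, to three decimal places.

Standardized effect: d = |μ₁ − μ₀| / σ = |97.0 − 96.5| / 0.8 = 0.6250
Noncentrality parameter: δ = d·√n = 0.6250 × √20 = 2.7951
One-sided α = 0.01 → critical value z_{0.01} = 2.326.
Power = Φ(δ − 2.326) = Φ(0.469) = 0.6804.
Type II error: β = 1 − power = 1 − 0.6804 = 0.3196.

β ≈ 0.320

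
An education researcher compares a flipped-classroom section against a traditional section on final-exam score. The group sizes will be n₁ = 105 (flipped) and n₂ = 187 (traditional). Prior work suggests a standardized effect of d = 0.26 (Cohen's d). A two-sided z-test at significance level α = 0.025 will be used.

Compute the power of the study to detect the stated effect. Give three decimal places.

Power ≈ 0.456

Noncentrality parameter: δ = d / √(1/n₁ + 1/n₂) = 0.26 / √(1/105 + 1/187) = 2.1320
Two-sided α = 0.025 → critical value z_{0.0125} = 2.241.
Power = Φ(δ − 2.241) + Φ(−δ − 2.241) = Φ(-0.109) + Φ(-4.373) = 0.4565 + 0.0000 = 0.4565.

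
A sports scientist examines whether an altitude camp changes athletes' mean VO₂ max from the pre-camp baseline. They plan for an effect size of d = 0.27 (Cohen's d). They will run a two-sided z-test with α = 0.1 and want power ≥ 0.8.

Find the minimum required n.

For power 0.8 need Φ(δ − z_{0.05}) = 0.8, so δ = z_{0.05} + z_{0.20} = 1.645 + 0.842 = 2.486.
(For δ > 0 the lower-tail rejection region contributes negligibly to power, so the one-term inversion is standard.)
δ = d·√n ⇒ n = (δ/d)² = (2.486 / 0.27)² = 84.81.
Rounding up, n = 85.

n = 85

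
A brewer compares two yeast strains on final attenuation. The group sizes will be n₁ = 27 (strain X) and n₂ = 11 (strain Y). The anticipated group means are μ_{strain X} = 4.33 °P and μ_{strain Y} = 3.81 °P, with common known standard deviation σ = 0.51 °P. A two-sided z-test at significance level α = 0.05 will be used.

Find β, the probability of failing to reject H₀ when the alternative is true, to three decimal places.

Standardized effect: d = |μ_{strain X} − μ_{strain Y}| / σ = |4.33 − 3.81| / 0.51 = 1.0196
Noncentrality parameter: δ = d / √(1/n₁ + 1/n₂) = 1.0196 / √(1/27 + 1/11) = 2.8505
Two-sided α = 0.05 → critical value z_{0.025} = 1.960.
Power = Φ(δ − 1.960) + Φ(−δ − 1.960) = Φ(0.891) + Φ(-4.810) = 0.8134 + 0.0000 = 0.8134.
Type II error: β = 1 − power = 1 − 0.8134 = 0.1866.

β ≈ 0.187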